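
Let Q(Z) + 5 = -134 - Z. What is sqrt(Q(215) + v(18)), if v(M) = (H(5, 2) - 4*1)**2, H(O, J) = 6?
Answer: 5*I*sqrt(14) ≈ 18.708*I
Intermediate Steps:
v(M) = 4 (v(M) = (6 - 4*1)**2 = (6 - 4)**2 = 2**2 = 4)
Q(Z) = -139 - Z (Q(Z) = -5 + (-134 - Z) = -139 - Z)
sqrt(Q(215) + v(18)) = sqrt((-139 - 1*215) + 4) = sqrt((-139 - 215) + 4) = sqrt(-354 + 4) = sqrt(-350) = 5*I*sqrt(14)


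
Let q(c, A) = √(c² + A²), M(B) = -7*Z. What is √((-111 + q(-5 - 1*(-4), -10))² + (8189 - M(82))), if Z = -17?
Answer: √(20492 - 222*√101) ≈ 135.13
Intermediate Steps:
M(B) = 119 (M(B) = -7*(-17) = 119)
q(c, A) = √(A² + c²)
√((-111 + q(-5 - 1*(-4), -10))² + (8189 - M(82))) = √((-111 + √((-10)² + (-5 - 1*(-4))²))² + (8189 - 1*119)) = √((-111 + √(100 + (-5 + 4)²))² + (8189 - 119)) = √((-111 + √(100 + (-1)²))² + 8070) = √((-111 + √(100 + 1))² + 8070) = √((-111 + √101)² + 8070) = √(8070 + (-111 + √101)²)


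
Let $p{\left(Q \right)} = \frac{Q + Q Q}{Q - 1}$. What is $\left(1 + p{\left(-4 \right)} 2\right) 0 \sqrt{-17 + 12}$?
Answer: $0$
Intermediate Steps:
$p{\left(Q \right)} = \frac{Q + Q^{2}}{-1 + Q}$
$\left(1 + p{\left(-4 \right)} 2\right) 0 \sqrt{-17 + 12} = \left(1 + - \frac{4 \left(1 - 4\right)}{-1 - 4} \cdot 2\right) 0 \sqrt{-17 + 12} = \left(1 + \left(-4\right) \frac{1}{-5} \left(-3\right) 2\right) 0 \sqrt{-5} = \left(1 + \left(-4\right) \left(- \frac{1}{5}\right) \left(-3\right) 2\right) 0 i \sqrt{5} = \left(1 - \frac{24}{5}\right) 0 i \sqrt{5} = \left(- \frac{19}{5}\right) 0 i \sqrt{5} = 0 i \sqrt{5} = 0$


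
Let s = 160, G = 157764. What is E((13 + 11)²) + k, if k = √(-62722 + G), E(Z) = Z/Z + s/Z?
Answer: 23/18 + √95042 ≈ 309.57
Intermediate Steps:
E(Z) = 1 + 160/Z (E(Z) = Z/Z + 160/Z = 1 + 160/Z)
k = √95042 (k = √(-62722 + 157764) = √95042 ≈ 308.29)
E((13 + 11)²) + k = (160 + (13 + 11)²)/((13 + 11)²) + √95042 = (160 + 24²)/(24²) + √95042 = (160 + 576)/576 + √95042 = (1/576)*736 + √95042 = 23/18 + √95042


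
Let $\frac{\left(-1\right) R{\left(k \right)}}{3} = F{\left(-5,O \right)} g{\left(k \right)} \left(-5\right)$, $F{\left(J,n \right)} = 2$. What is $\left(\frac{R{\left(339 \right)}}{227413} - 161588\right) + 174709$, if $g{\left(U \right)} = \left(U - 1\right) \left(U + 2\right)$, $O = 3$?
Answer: $\frac{2987343713}{227413} \approx 13136.0$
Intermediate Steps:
$g{\left(U \right)} = \left(-1 + U\right) \left(2 + U\right)$
$R{\left(k \right)} = -60 + 30 k + 30 k^{2}$ ($R{\left(k \right)} = - 3 \cdot 2 \left(-2 + k + k^{2}\right) \left(-5\right) = - 3 \left(-4 + 2 k + 2 k^{2}\right) \left(-5\right) = - 3 \left(20 - 10 k - 10 k^{2}\right) = -60 + 30 k + 30 k^{2}$)
$\left(\frac{R{\left(339 \right)}}{227413} - 161588\right) + 174709 = \left(\frac{-60 + 30 \cdot 339 + 30 \cdot 339^{2}}{227413} - 161588\right) + 174709 = \left(\left(-60 + 10170 + 30 \cdot 114921\right) \frac{1}{227413} - 161588\right) + 174709 = \left(\left(-60 + 10170 + 3447630\right) \frac{1}{227413} - 161588\right) + 174709 = \left(3457740 \cdot \frac{1}{227413} - 161588\right) + 174709 = \left(\frac{3457740}{227413} - 161588\right) + 174709 = - \frac{36743754104}{227413} + 174709 = \frac{2987343713}{227413}$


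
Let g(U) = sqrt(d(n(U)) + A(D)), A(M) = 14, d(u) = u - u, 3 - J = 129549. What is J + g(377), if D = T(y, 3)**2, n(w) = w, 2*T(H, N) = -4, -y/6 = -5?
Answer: -129546 + sqrt(14) ≈ -1.2954e+5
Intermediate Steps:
y = 30 (y = -6*(-5) = 30)
T(H, N) = -2 (T(H, N) = (1/2)*(-4) = -2)
D = 4 (D = (-2)**2 = 4)
J = -129546 (J = 3 - 1*129549 = 3 - 129549 = -129546)
d(u) = 0
g(U) = sqrt(14) (g(U) = sqrt(0 + 14) = sqrt(14))
J + g(377) = -129546 + sqrt(14)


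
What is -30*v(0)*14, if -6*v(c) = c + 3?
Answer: 210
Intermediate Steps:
v(c) = -½ - c/6 (v(c) = -(c + 3)/6 = -(3 + c)/6 = -½ - c/6)
-30*v(0)*14 = -30*(-½ - ⅙*0)*14 = -30*(-½ + 0)*14 = -30*(-½)*14 = 15*14 = 210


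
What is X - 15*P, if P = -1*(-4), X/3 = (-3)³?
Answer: -141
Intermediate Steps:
X = -81 (X = 3*(-3)³ = 3*(-27) = -81)
P = 4
X - 15*P = -81 - 15*4 = -81 - 60 = -141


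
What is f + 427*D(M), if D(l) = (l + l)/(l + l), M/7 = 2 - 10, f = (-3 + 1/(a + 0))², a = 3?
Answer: 3907/9 ≈ 434.11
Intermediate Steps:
f = 64/9 (f = (-3 + 1/(3 + 0))² = (-3 + 1/3)² = (-3 + ⅓)² = (-8/3)² = 64/9 ≈ 7.1111)
M = -56 (M = 7*(2 - 10) = 7*(-8) = -56)
D(l) = 1 (D(l) = (2*l)/((2*l)) = (2*l)*(1/(2*l)) = 1)
f + 427*D(M) = 64/9 + 427*1 = 64/9 + 427 = 3907/9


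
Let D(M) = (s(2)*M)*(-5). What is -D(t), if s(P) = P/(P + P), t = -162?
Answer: -405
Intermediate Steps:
s(P) = ½ (s(P) = P/((2*P)) = (1/(2*P))*P = ½)
D(M) = -5*M/2 (D(M) = (M/2)*(-5) = -5*M/2)
-D(t) = -(-5)*(-162)/2 = -1*405 = -405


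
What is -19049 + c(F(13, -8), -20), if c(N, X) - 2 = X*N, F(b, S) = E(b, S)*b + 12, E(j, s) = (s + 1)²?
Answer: -32027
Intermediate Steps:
E(j, s) = (1 + s)²
F(b, S) = 12 + b*(1 + S)² (F(b, S) = (1 + S)²*b + 12 = b*(1 + S)² + 12 = 12 + b*(1 + S)²)
c(N, X) = 2 + N*X (c(N, X) = 2 + X*N = 2 + N*X)
-19049 + c(F(13, -8), -20) = -19049 + (2 + (12 + 13*(1 - 8)²)*(-20)) = -19049 + (2 + (12 + 13*(-7)²)*(-20)) = -19049 + (2 + (12 + 13*49)*(-20)) = -19049 + (2 + (12 + 637)*(-20)) = -19049 + (2 + 649*(-20)) = -19049 + (2 - 12980) = -19049 - 12978 = -32027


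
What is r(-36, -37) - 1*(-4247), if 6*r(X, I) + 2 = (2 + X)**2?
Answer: 13318/3 ≈ 4439.3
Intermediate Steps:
r(X, I) = -1/3 + (2 + X)**2/6
r(-36, -37) - 1*(-4247) = (-1/3 + (2 - 36)**2/6) - 1*(-4247) = (-1/3 + (1/6)*(-34)**2) + 4247 = (-1/3 + (1/6)*1156) + 4247 = (-1/3 + 578/3) + 4247 = 577/3 + 4247 = 13318/3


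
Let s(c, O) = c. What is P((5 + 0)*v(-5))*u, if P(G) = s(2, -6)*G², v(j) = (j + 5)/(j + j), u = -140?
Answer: 0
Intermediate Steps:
v(j) = (5 + j)/(2*j) (v(j) = (5 + j)/((2*j)) = (5 + j)*(1/(2*j)) = (5 + j)/(2*j))
P(G) = 2*G²
P((5 + 0)*v(-5))*u = (2*((5 + 0)*((½)*(5 - 5)/(-5)))²)*(-140) = (2*(5*((½)*(-⅕)*0))²)*(-140) = (2*(5*0)²)*(-140) = (2*0²)*(-140) = (2*0)*(-140) = 0*(-140) = 0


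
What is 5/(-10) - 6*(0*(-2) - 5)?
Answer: 59/2 ≈ 29.500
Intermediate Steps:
5/(-10) - 6*(0*(-2) - 5) = 5*(-1/10) - 6*(0 - 5) = -1/2 - 6*(-5) = -1/2 + 30 = 59/2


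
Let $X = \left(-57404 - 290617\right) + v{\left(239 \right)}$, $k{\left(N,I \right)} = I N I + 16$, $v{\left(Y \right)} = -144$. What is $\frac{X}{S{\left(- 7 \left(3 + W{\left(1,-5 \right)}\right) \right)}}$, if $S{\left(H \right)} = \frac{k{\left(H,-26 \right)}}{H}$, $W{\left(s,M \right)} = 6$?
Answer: $- \frac{21934395}{42572} \approx -515.23$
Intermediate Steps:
$k{\left(N,I \right)} = 16 + N I^{2}$ ($k{\left(N,I \right)} = N I^{2} + 16 = 16 + N I^{2}$)
$S{\left(H \right)} = \frac{16 + 676 H}{H}$ ($S{\left(H \right)} = \frac{16 + H \left(-26\right)^{2}}{H} = \frac{16 + H 676}{H} = \frac{16 + 676 H}{H}$)
$X = -348165$ ($X = \left(-57404 - 290617\right) - 144 = -348021 - 144 = -348165$)
$\frac{X}{S{\left(- 7 \left(3 + W{\left(1,-5 \right)}\right) \right)}} = - \frac{348165}{676 + \frac{16}{\left(-7\right) \left(3 + 6\right)}} = - \frac{348165}{676 + \frac{16}{\left(-7\right) 9}} = - \frac{348165}{676 + \frac{16}{-63}} = - \frac{348165}{676 + 16 \left(- \frac{1}{63}\right)} = - \frac{348165}{676 - \frac{16}{63}} = - \frac{348165}{\frac{42572}{63}} = \left(-348165\right) \frac{63}{42572} = - \frac{21934395}{42572}$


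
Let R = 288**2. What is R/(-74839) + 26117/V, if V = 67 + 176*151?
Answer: -255306829/1993935477 ≈ -0.12804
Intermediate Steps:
V = 26643 (V = 67 + 26576 = 26643)
R = 82944
R/(-74839) + 26117/V = 82944/(-74839) + 26117/26643 = 82944*(-1/74839) + 26117*(1/26643) = -82944/74839 + 26117/26643 = -255306829/1993935477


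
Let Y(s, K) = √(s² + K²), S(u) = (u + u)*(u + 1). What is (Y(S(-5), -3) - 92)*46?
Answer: -4232 + 46*√1609 ≈ -2386.8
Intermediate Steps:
S(u) = 2*u*(1 + u) (S(u) = (2*u)*(1 + u) = 2*u*(1 + u))
Y(s, K) = √(K² + s²)
(Y(S(-5), -3) - 92)*46 = (√((-3)² + (2*(-5)*(1 - 5))²) - 92)*46 = (√(9 + (2*(-5)*(-4))²) - 92)*46 = (√(9 + 40²) - 92)*46 = (√(9 + 1600) - 92)*46 = (√1609 - 92)*46 = (-92 + √1609)*46 = -4232 + 46*√1609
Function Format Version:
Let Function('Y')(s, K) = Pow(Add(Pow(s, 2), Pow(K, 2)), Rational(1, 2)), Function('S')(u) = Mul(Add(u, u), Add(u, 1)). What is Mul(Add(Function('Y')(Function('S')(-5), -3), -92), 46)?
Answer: Add(-4232, Mul(46, Pow(1609, Rational(1, 2)))) ≈ -2386.8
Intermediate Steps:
Function('S')(u) = Mul(2, u, Add(1, u)) (Function('S')(u) = Mul(Mul(2, u), Add(1, u)) = Mul(2, u, Add(1, u)))
Function('Y')(s, K) = Pow(Add(Pow(K, 2), Pow(s, 2)), Rational(1, 2))
Mul(Add(Function('Y')(Function('S')(-5), -3), -92), 46) = Mul(Add(Pow(Add(Pow(-3, 2), Pow(Mul(2, -5, Add(1, -5)), 2)), Rational(1, 2)), -92), 46) = Mul(Add(Pow(Add(9, Pow(Mul(2, -5, -4), 2)), Rational(1, 2)), -92), 46) = Mul(Add(Pow(Add(9, Pow(40, 2)), Rational(1, 2)), -92), 46) = Mul(Add(Pow(Add(9, 1600), Rational(1, 2)), -92), 46) = Mul(Add(Pow(1609, Rational(1, 2)), -92), 46) = Mul(Add(-92, Pow(1609, Rational(1, 2))), 46) = Add(-4232, Mul(46, Pow(1609, Rational(1, 2))))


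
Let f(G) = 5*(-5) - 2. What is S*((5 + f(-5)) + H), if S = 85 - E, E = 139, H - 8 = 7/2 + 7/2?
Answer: 378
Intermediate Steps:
H = 15 (H = 8 + (7/2 + 7/2) = 8 + 7 = 15)
f(G) = -27 (f(G) = -25 - 2 = -27)
S = -54 (S = 85 - 1*139 = 85 - 139 = -54)
S*((5 + f(-5)) + H) = -54*((5 - 27) + 15) = -54*(-22 + 15) = -54*(-7) = 378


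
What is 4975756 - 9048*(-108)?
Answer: 5952940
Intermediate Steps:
4975756 - 9048*(-108) = 4975756 - 1*(-977184) = 4975756 + 977184 = 5952940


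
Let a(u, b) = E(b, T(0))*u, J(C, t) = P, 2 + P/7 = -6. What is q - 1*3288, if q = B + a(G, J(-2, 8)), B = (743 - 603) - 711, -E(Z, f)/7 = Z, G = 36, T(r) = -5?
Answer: 10253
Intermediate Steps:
P = -56 (P = -14 + 7*(-6) = -14 - 42 = -56)
J(C, t) = -56
E(Z, f) = -7*Z
a(u, b) = -7*b*u (a(u, b) = (-7*b)*u = -7*b*u)
B = -571 (B = 140 - 711 = -571)
q = 13541 (q = -571 - 7*(-56)*36 = -571 + 14112 = 13541)
q - 1*3288 = 13541 - 1*3288 = 13541 - 3288 = 10253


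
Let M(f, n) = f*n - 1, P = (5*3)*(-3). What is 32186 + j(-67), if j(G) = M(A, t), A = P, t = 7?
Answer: 31870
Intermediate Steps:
P = -45 (P = 15*(-3) = -45)
A = -45
M(f, n) = -1 + f*n
j(G) = -316 (j(G) = -1 - 45*7 = -1 - 315 = -316)
32186 + j(-67) = 32186 - 316 = 31870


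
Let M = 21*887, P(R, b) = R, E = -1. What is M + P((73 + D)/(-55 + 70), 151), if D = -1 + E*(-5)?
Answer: 279482/15 ≈ 18632.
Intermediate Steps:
D = 4 (D = -1 - 1*(-5) = -1 + 5 = 4)
M = 18627
M + P((73 + D)/(-55 + 70), 151) = 18627 + (73 + 4)/(-55 + 70) = 18627 + 77/15 = 279482/15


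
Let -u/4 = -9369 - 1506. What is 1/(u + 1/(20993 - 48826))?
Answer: 27833/1210735499 ≈ 2.2989e-5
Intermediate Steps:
u = 43500 (u = -4*(-9369 - 1506) = -4*(-10875) = 43500)
1/(u + 1/(20993 - 48826)) = 1/(43500 + 1/(20993 - 48826)) = 1/(43500 + 1/(-27833)) = 1/(43500 - 1/27833) = 1/(1210735499/27833) = 27833/1210735499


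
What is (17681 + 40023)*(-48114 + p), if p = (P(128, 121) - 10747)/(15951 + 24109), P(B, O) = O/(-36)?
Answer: -500499057573889/180270 ≈ -2.7764e+9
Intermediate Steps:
P(B, O) = -O/36 (P(B, O) = O*(-1/36) = -O/36)
p = -387013/1442160 (p = (-1/36*121 - 10747)/(15951 + 24109) = (-121/36 - 10747)/40060 = -387013/36*1/40060 = -387013/1442160 ≈ -0.26836)
(17681 + 40023)*(-48114 + p) = (17681 + 40023)*(-48114 - 387013/1442160) = 57704*(-69388473253/1442160) = -500499057573889/180270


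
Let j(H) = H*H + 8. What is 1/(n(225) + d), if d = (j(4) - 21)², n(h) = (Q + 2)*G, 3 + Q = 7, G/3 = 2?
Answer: 1/45 ≈ 0.022222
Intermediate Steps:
G = 6 (G = 3*2 = 6)
Q = 4 (Q = -3 + 7 = 4)
j(H) = 8 + H² (j(H) = H² + 8 = 8 + H²)
n(h) = 36 (n(h) = (4 + 2)*6 = 6*6 = 36)
d = 9 (d = ((8 + 4²) - 21)² = ((8 + 16) - 21)² = (24 - 21)² = 3² = 9)
1/(n(225) + d) = 1/(36 + 9) = 1/45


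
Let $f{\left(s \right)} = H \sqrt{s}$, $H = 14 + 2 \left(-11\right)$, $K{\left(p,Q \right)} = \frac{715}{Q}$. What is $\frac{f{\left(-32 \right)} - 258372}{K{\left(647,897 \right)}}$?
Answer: $- \frac{17827668}{55} - \frac{2208 i \sqrt{2}}{55} \approx -3.2414 \cdot 10^{5} - 56.774 i$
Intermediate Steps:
$H = -8$ ($H = 14 - 22 = -8$)
$f{\left(s \right)} = - 8 \sqrt{s}$
$\frac{f{\left(-32 \right)} - 258372}{K{\left(647,897 \right)}} = \frac{- 8 \sqrt{-32} - 258372}{715 \cdot \frac{1}{897}} = \frac{- 8 \cdot 4 i \sqrt{2} - 258372}{715 \cdot \frac{1}{897}} = \frac{- 32 i \sqrt{2} - 258372}{\frac{55}{69}} = \left(-258372 - 32 i \sqrt{2}\right) \frac{69}{55} = - \frac{17827668}{55} - \frac{2208 i \sqrt{2}}{55}$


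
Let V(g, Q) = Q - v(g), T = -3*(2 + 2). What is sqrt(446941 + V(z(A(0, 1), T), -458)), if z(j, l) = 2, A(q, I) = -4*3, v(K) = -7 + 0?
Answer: 33*sqrt(410) ≈ 668.20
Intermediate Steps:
v(K) = -7
T = -12 (T = -3*4 = -12)
A(q, I) = -12
V(g, Q) = 7 + Q (V(g, Q) = Q - 1*(-7) = Q + 7 = 7 + Q)
sqrt(446941 + V(z(A(0, 1), T), -458)) = sqrt(446941 + (7 - 458)) = sqrt(446941 - 451) = sqrt(446490) = 33*sqrt(410)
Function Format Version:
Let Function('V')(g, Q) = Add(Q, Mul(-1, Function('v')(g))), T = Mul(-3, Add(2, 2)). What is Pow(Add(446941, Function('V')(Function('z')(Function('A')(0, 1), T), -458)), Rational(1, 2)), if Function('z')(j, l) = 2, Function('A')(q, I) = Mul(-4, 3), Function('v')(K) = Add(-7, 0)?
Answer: Mul(33, Pow(410, Rational(1, 2))) ≈ 668.20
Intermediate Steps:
Function('v')(K) = -7
T = -12 (T = Mul(-3, 4) = -12)
Function('A')(q, I) = -12
Function('V')(g, Q) = Add(7, Q) (Function('V')(g, Q) = Add(Q, Mul(-1, -7)) = Add(Q, 7) = Add(7, Q))
Pow(Add(446941, Function('V')(Function('z')(Function('A')(0, 1), T), -458)), Rational(1, 2)) = Pow(Add(446941, Add(7, -458)), Rational(1, 2)) = Pow(Add(446941, -451), Rational(1, 2)) = Pow(446490, Rational(1, 2)) = Mul(33, Pow(410, Rational(1, 2)))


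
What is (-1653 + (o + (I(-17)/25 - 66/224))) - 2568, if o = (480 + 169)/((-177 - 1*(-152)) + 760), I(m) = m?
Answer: -248200189/58800 ≈ -4221.1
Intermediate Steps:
o = 649/735 (o = 649/((-177 + 152) + 760) = 649/(-25 + 760) = 649/735 ≈ 0.88299)
(-1653 + (o + (I(-17)/25 - 66/224))) - 2568 = (-1653 + (649/735 + (-17/25 - 66/224))) - 2568 = (-1653 + (649/735 + (-17*1/25 - 66*1/224))) - 2568 = (-1653 + (649/735 + (-17/25 - 33/112))) - 2568 = (-1653 + (649/735 - 2729/2800)) - 2568 = (-1653 - 5389/58800) - 2568 = -97201789/58800 - 2568 = -248200189/58800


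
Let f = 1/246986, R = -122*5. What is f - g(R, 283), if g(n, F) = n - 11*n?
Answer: -1506614599/246986 ≈ -6100.0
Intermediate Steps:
R = -610
g(n, F) = -10*n
f = 1/246986 ≈ 4.0488e-6
f - g(R, 283) = 1/246986 - (-10)*(-610) = 1/246986 - 1*6100 = 1/246986 - 6100 = -1506614599/246986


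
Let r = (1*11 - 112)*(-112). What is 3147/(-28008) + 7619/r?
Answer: 7408087/13201104 ≈ 0.56117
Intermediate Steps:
r = 11312 (r = (11 - 112)*(-112) = -101*(-112) = 11312)
3147/(-28008) + 7619/r = 3147/(-28008) + 7619/11312 = 3147*(-1/28008) + 7619*(1/11312) = -1049/9336 + 7619/11312 = 7408087/13201104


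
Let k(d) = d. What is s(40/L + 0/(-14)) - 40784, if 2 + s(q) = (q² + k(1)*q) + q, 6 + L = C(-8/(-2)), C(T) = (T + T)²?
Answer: -34299466/841 ≈ -40784.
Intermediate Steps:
C(T) = 4*T² (C(T) = (2*T)² = 4*T²)
L = 58 (L = -6 + 4*(-8/(-2))² = -6 + 4*(-8*(-½))² = -6 + 4*4² = -6 + 4*16 = -6 + 64 = 58)
s(q) = -2 + q² + 2*q (s(q) = -2 + ((q² + 1*q) + q) = -2 + ((q² + q) + q) = -2 + ((q + q²) + q) = -2 + (q² + 2*q) = -2 + q² + 2*q)
s(40/L + 0/(-14)) - 40784 = (-2 + (40/58 + 0/(-14))² + 2*(40/58 + 0/(-14))) - 40784 = (-2 + (40*(1/58) + 0*(-1/14))² + 2*(40*(1/58) + 0*(-1/14))) - 40784 = (-2 + (20/29 + 0)² + 2*(20/29 + 0)) - 40784 = (-2 + (20/29)² + 2*(20/29)) - 40784 = (-2 + 400/841 + 40/29) - 40784 = -122/841 - 40784 = -34299466/841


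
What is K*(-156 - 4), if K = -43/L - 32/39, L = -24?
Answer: -2020/13 ≈ -155.38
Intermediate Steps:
K = 101/104 (K = -43/(-24) - 32/39 = -43*(-1/24) - 32*1/39 = 43/24 - 32/39 = 101/104 ≈ 0.97115)
K*(-156 - 4) = 101*(-156 - 4)/104 = (101/104)*(-160) = -2020/13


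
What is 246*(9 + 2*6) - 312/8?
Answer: 5127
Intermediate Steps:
246*(9 + 2*6) - 312/8 = 246*(9 + 12) - 312*1/8 = 246*21 - 39 = 5166 - 39 = 5127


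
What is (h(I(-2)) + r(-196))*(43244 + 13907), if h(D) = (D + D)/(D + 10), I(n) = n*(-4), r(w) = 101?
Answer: 52407467/9 ≈ 5.8230e+6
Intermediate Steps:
I(n) = -4*n
h(D) = 2*D/(10 + D) (h(D) = (2*D)/(10 + D) = 2*D/(10 + D))
(h(I(-2)) + r(-196))*(43244 + 13907) = (2*(-4*(-2))/(10 - 4*(-2)) + 101)*(43244 + 13907) = (2*8/(10 + 8) + 101)*57151 = (2*8/18 + 101)*57151 = (2*8*(1/18) + 101)*57151 = (8/9 + 101)*57151 = (917/9)*57151 = 52407467/9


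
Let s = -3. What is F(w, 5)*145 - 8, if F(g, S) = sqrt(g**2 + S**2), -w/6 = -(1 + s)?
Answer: 1877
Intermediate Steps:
w = -12 (w = -(-6)*(1 - 3) = -(-6)*(-2) = -6*2 = -12)
F(g, S) = sqrt(S**2 + g**2)
F(w, 5)*145 - 8 = sqrt(5**2 + (-12)**2)*145 - 8 = sqrt(25 + 144)*145 - 8 = sqrt(169)*145 - 8 = 13*145 - 8 = 1885 - 8 = 1877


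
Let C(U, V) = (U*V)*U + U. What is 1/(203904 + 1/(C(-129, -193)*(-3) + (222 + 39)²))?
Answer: 9703647/1978612437889 ≈ 4.9043e-6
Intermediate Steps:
C(U, V) = U + V*U² (C(U, V) = V*U² + U = U + V*U²)
1/(203904 + 1/(C(-129, -193)*(-3) + (222 + 39)²)) = 1/(203904 + 1/(-129*(1 - 129*(-193))*(-3) + (222 + 39)²)) = 1/(203904 + 1/(-129*(1 + 24897)*(-3) + 261²)) = 1/(203904 + 1/(-129*24898*(-3) + 68121)) = 1/(203904 + 1/(-3211842*(-3) + 68121)) = 1/(203904 + 1/(9635526 + 68121)) = 1/(203904 + 1/9703647) = 1/(1978612437889/9703647) = 9703647/1978612437889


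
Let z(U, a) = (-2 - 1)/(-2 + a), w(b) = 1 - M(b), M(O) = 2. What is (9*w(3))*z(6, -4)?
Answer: -9/2 ≈ -4.5000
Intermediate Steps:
w(b) = -1 (w(b) = 1 - 1*2 = 1 - 2 = -1)
z(U, a) = -3/(-2 + a)
(9*w(3))*z(6, -4) = (9*(-1))*(-3/(-2 - 4)) = -(-27)/(-6) = -(-27)*(-1)/6 = -9*1/2 = -9/2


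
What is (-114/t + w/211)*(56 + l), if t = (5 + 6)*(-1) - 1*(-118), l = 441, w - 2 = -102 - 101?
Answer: -22643817/22577 ≈ -1003.0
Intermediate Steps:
w = -201 (w = 2 + (-102 - 101) = 2 - 203 = -201)
t = 107 (t = 11*(-1) + 118 = -11 + 118 = 107)
(-114/t + w/211)*(56 + l) = (-114/107 - 201/211)*(56 + 441) = (-114*1/107 - 201*1/211)*497 = (-114/107 - 201/211)*497 = -45561/22577*497 = -22643817/22577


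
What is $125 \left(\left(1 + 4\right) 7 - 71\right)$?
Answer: $-4500$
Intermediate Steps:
$125 \left(\left(1 + 4\right) 7 - 71\right) = 125 \left(5 \cdot 7 - 71\right) = 125 \left(35 - 71\right) = 125 \left(-36\right) = -4500$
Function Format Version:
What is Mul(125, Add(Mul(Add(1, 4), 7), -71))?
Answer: -4500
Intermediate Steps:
Mul(125, Add(Mul(Add(1, 4), 7), -71)) = Mul(125, Add(Mul(5, 7), -71)) = Mul(125, Add(35, -71)) = Mul(125, -36) = -4500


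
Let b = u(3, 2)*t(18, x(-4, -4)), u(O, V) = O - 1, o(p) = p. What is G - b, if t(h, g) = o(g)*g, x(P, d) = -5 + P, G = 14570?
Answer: 14408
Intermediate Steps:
u(O, V) = -1 + O
t(h, g) = g² (t(h, g) = g*g = g²)
b = 162 (b = (-1 + 3)*(-5 - 4)² = 2*(-9)² = 2*81 = 162)
G - b = 14570 - 1*162 = 14570 - 162 = 14408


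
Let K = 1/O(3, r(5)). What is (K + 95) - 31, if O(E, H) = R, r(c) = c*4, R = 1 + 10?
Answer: 705/11 ≈ 64.091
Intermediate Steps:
R = 11
r(c) = 4*c
O(E, H) = 11
K = 1/11 ≈ 0.090909
(K + 95) - 31 = (1/11 + 95) - 31 = 1046/11 - 31 = 705/11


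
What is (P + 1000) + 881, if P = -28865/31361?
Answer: 58961176/31361 ≈ 1880.1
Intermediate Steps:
P = -28865/31361 (P = -28865*1/31361 = -28865/31361 ≈ -0.92041)
(P + 1000) + 881 = (-28865/31361 + 1000) + 881 = 31332135/31361 + 881 = 58961176/31361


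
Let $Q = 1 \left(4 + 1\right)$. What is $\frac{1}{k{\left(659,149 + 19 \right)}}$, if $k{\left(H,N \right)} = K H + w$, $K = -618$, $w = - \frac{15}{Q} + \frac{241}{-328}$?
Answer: $- \frac{328}{133583161} \approx -2.4554 \cdot 10^{-6}$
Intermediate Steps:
$Q = 5$ ($Q = 1 \cdot 5 = 5$)
$w = - \frac{1225}{328}$ ($w = - \frac{15}{5} + \frac{241}{-328} = \left(-15\right) \frac{1}{5} + 241 \left(- \frac{1}{328}\right) = -3 - \frac{241}{328} = - \frac{1225}{328} \approx -3.7348$)
$k{\left(H,N \right)} = - \frac{1225}{328} - 618 H$ ($k{\left(H,N \right)} = - 618 H - \frac{1225}{328} = - \frac{1225}{328} - 618 H$)
$\frac{1}{k{\left(659,149 + 19 \right)}} = \frac{1}{- \frac{1225}{328} - 407262} = \frac{1}{- \frac{133583161}{328}} = - \frac{328}{133583161}$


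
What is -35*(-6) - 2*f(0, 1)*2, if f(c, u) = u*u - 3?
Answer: 218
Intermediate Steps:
f(c, u) = -3 + u² (f(c, u) = u² - 3 = -3 + u²)
-35*(-6) - 2*f(0, 1)*2 = -35*(-6) - 2*(-3 + 1²)*2 = 210 - 2*(-3 + 1)*2 = 210 - 2*(-2)*2 = 210 + 4*2 = 210 + 8 = 218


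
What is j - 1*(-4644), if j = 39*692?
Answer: 31632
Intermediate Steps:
j = 26988
j - 1*(-4644) = 26988 - 1*(-4644) = 26988 + 4644 = 31632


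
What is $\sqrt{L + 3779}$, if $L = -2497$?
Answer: $\sqrt{1282} \approx 35.805$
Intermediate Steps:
$\sqrt{L + 3779} = \sqrt{-2497 + 3779} = \sqrt{1282}$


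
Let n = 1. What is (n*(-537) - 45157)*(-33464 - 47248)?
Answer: 3688054128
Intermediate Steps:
(n*(-537) - 45157)*(-33464 - 47248) = (1*(-537) - 45157)*(-33464 - 47248) = (-537 - 45157)*(-80712) = -45694*(-80712) = 3688054128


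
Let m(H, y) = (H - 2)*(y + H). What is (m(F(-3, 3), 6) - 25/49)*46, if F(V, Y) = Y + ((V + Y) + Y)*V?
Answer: -1150/49 ≈ -23.469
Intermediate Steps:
F(V, Y) = Y + V*(V + 2*Y) (F(V, Y) = Y + (V + 2*Y)*V = Y + V*(V + 2*Y))
m(H, y) = (-2 + H)*(H + y)
(m(F(-3, 3), 6) - 25/49)*46 = (((3 + (-3)² + 2*(-3)*3)² - 2*(3 + (-3)² + 2*(-3)*3) - 2*6 + (3 + (-3)² + 2*(-3)*3)*6) - 25/49)*46 = (((3 + 9 - 18)² - 2*(3 + 9 - 18) - 12 + (3 + 9 - 18)*6) - 25*1/49)*46 = (((-6)² - 2*(-6) - 12 - 6*6) - 25/49)*46 = ((36 + 12 - 12 - 36) - 25/49)*46 = (0 - 25/49)*46 = -25/49*46 = -1150/49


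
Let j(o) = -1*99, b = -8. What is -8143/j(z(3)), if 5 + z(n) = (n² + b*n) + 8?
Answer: 8143/99 ≈ 82.253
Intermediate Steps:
z(n) = 3 + n² - 8*n (z(n) = -5 + ((n² - 8*n) + 8) = -5 + (8 + n² - 8*n) = 3 + n² - 8*n)
j(o) = -99
-8143/j(z(3)) = -8143/(-99) = -8143*(-1/99) = 8143/99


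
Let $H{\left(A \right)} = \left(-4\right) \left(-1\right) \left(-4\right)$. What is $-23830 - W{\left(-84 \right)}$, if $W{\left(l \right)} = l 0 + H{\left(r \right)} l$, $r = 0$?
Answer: $-25174$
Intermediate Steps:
$H{\left(A \right)} = -16$ ($H{\left(A \right)} = 4 \left(-4\right) = -16$)
$W{\left(l \right)} = - 16 l$ ($W{\left(l \right)} = l 0 - 16 l = 0 - 16 l = - 16 l$)
$-23830 - W{\left(-84 \right)} = -23830 - \left(-16\right) \left(-84\right) = -23830 - 1344 = -25174$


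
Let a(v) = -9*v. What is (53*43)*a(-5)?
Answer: 102555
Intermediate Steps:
(53*43)*a(-5) = (53*43)*(-9*(-5)) = 2279*45 = 102555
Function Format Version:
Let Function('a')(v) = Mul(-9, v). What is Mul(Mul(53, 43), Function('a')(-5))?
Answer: 102555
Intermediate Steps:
Mul(Mul(53, 43), Function('a')(-5)) = Mul(Mul(53, 43), Mul(-9, -5)) = Mul(2279, 45) = 102555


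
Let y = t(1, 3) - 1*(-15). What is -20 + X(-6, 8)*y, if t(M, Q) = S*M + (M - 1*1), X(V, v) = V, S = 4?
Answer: -134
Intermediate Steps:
t(M, Q) = -1 + 5*M (t(M, Q) = 4*M + (M - 1*1) = 4*M + (M - 1) = 4*M + (-1 + M) = -1 + 5*M)
y = 19 (y = (-1 + 5*1) - 1*(-15) = (-1 + 5) + 15 = 4 + 15 = 19)
-20 + X(-6, 8)*y = -20 - 6*19 = -20 - 114 = -134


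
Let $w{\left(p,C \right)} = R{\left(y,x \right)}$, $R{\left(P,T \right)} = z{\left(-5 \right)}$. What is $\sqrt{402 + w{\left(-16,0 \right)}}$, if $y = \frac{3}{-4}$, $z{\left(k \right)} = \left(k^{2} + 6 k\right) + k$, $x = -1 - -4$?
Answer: $14 \sqrt{2} \approx 19.799$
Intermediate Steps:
$x = 3$ ($x = -1 + 4 = 3$)
$z{\left(k \right)} = k^{2} + 7 k$
$y = - \frac{3}{4}$ ($y = 3 \left(- \frac{1}{4}\right) = - \frac{3}{4} \approx -0.75$)
$R{\left(P,T \right)} = -10$ ($R{\left(P,T \right)} = - 5 \left(7 - 5\right) = \left(-5\right) 2 = -10$)
$w{\left(p,C \right)} = -10$
$\sqrt{402 + w{\left(-16,0 \right)}} = \sqrt{402 - 10} = \sqrt{392} = 14 \sqrt{2}$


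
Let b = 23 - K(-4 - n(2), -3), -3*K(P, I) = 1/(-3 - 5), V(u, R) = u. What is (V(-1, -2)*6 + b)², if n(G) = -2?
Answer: 165649/576 ≈ 287.58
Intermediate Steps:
K(P, I) = 1/24 (K(P, I) = -1/(3*(-3 - 5)) = -⅓/(-8) = -⅓*(-⅛) = 1/24)
b = 551/24 (b = 23 - 1*1/24 = 23 - 1/24 = 551/24 ≈ 22.958)
(V(-1, -2)*6 + b)² = (-1*6 + 551/24)² = (-6 + 551/24)² = (407/24)² = 165649/576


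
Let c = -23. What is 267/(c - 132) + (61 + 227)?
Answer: 44373/155 ≈ 286.28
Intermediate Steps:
267/(c - 132) + (61 + 227) = 267/(-23 - 132) + (61 + 227) = 267/(-155) + 288 = 267*(-1/155) + 288 = -267/155 + 288 = 44373/155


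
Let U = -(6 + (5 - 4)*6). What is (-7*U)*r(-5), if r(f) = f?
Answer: -420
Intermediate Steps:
U = -12 (U = -(6 + 1*6) = -(6 + 6) = -1*12 = -12)
(-7*U)*r(-5) = -7*(-12)*(-5) = 84*(-5) = -420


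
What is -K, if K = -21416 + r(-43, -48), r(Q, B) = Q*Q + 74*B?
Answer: 23119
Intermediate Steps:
r(Q, B) = Q**2 + 74*B
K = -23119 (K = -21416 + ((-43)**2 + 74*(-48)) = -21416 + (1849 - 3552) = -21416 - 1703 = -23119)
-K = -1*(-23119) = 23119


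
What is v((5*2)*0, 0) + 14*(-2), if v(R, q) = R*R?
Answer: -28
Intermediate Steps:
v(R, q) = R**2
v((5*2)*0, 0) + 14*(-2) = ((5*2)*0)**2 + 14*(-2) = (10*0)**2 - 28 = 0**2 - 28 = 0 - 28 = -28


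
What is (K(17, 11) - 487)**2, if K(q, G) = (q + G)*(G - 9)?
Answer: 185761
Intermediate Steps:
K(q, G) = (-9 + G)*(G + q) (K(q, G) = (G + q)*(-9 + G) = (-9 + G)*(G + q))
(K(17, 11) - 487)**2 = ((11**2 - 9*11 - 9*17 + 11*17) - 487)**2 = ((121 - 99 - 153 + 187) - 487)**2 = (56 - 487)**2 = (-431)**2 = 185761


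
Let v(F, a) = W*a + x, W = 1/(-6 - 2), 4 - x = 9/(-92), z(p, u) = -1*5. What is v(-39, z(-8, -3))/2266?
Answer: 79/37904 ≈ 0.0020842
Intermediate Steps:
z(p, u) = -5
x = 377/92 (x = 4 - 9/(-92) = 4 - 9*(-1)/92 = 4 - 1*(-9/92) = 4 + 9/92 = 377/92 ≈ 4.0978)
W = -⅛ (W = 1/(-8) = -⅛ ≈ -0.12500)
v(F, a) = 377/92 - a/8 (v(F, a) = -a/8 + 377/92 = 377/92 - a/8)
v(-39, z(-8, -3))/2266 = (377/92 - ⅛*(-5))/2266 = (377/92 + 5/8)*(1/2266) = (869/184)*(1/2266) = 79/37904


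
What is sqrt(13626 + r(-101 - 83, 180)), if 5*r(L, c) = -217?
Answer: sqrt(339565)/5 ≈ 116.54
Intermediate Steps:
r(L, c) = -217/5 (r(L, c) = (1/5)*(-217) = -217/5)
sqrt(13626 + r(-101 - 83, 180)) = sqrt(13626 - 217/5) = sqrt(67913/5) = sqrt(339565)/5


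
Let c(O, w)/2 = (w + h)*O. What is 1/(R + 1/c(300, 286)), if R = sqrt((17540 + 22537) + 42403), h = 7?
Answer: -175800/2549097187199999 + 123622560000*sqrt(5155)/2549097187199999 ≈ 0.0034820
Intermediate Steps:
c(O, w) = 2*O*(7 + w) (c(O, w) = 2*((w + 7)*O) = 2*((7 + w)*O) = 2*(O*(7 + w)) = 2*O*(7 + w))
R = 4*sqrt(5155) (R = sqrt(40077 + 42403) = sqrt(82480) = 4*sqrt(5155) ≈ 287.19)
1/(R + 1/c(300, 286)) = 1/(4*sqrt(5155) + 1/(2*300*(7 + 286))) = 1/(4*sqrt(5155) + 1/(2*300*293)) = 1/(4*sqrt(5155) + 1/175800) = 1/(1/175800 + 4*sqrt(5155))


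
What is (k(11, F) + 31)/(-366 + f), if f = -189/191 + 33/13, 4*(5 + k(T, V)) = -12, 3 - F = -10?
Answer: -57109/904932 ≈ -0.063109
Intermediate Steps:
F = 13 (F = 3 - 1*(-10) = 3 + 10 = 13)
k(T, V) = -8 (k(T, V) = -5 + (1/4)*(-12) = -5 - 3 = -8)
f = 3846/2483 (f = -189*1/191 + 33*(1/13) = -189/191 + 33/13 = 3846/2483 ≈ 1.5489)
(k(11, F) + 31)/(-366 + f) = (-8 + 31)/(-366 + 3846/2483) = 23/(-904932/2483) = 23*(-2483/904932) = -57109/904932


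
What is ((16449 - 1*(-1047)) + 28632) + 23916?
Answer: 70044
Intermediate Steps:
((16449 - 1*(-1047)) + 28632) + 23916 = ((16449 + 1047) + 28632) + 23916 = (17496 + 28632) + 23916 = 46128 + 23916 = 70044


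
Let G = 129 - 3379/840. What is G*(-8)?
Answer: -104981/105 ≈ -999.82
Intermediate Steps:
G = 104981/840 (G = 129 - 3379*1/840 = 129 - 3379/840 = 104981/840 ≈ 124.98)
G*(-8) = (104981/840)*(-8) = -104981/105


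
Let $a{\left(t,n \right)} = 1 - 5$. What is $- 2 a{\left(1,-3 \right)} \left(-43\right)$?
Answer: $-344$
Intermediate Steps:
$a{\left(t,n \right)} = -4$
$- 2 a{\left(1,-3 \right)} \left(-43\right) = \left(-2\right) \left(-4\right) \left(-43\right) = 8 \left(-43\right) = -344$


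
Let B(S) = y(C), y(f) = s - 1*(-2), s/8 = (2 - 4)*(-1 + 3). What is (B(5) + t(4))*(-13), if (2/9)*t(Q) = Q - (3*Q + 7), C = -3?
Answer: 2535/2 ≈ 1267.5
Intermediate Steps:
s = -32 (s = 8*((2 - 4)*(-1 + 3)) = 8*(-2*2) = 8*(-4) = -32)
t(Q) = -63/2 - 9*Q (t(Q) = 9*(Q - (3*Q + 7))/2 = 9*(Q - (7 + 3*Q))/2 = 9*(Q + (-7 - 3*Q))/2 = 9*(-7 - 2*Q)/2 = -63/2 - 9*Q)
y(f) = -30 (y(f) = -32 - 1*(-2) = -32 + 2 = -30)
B(S) = -30
(B(5) + t(4))*(-13) = (-30 + (-63/2 - 9*4))*(-13) = (-30 + (-63/2 - 36))*(-13) = (-30 - 135/2)*(-13) = -195/2*(-13) = 2535/2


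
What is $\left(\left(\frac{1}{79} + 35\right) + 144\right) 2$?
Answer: $\frac{28284}{79} \approx 358.03$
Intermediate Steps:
$\left(\left(\frac{1}{79} + 35\right) + 144\right) 2 = \left(\frac{2766}{79} + 144\right) 2 = \frac{14142}{79} \cdot 2 = \frac{28284}{79}$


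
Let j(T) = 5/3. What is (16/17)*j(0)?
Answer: 80/51 ≈ 1.5686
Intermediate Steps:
j(T) = 5/3 (j(T) = 5*(⅓) = 5/3)
(16/17)*j(0) = (16/17)*(5/3) = 80/51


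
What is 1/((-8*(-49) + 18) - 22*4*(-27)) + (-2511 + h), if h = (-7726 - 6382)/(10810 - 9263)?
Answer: -221664647/87958 ≈ -2520.1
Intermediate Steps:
h = -14108/1547 ≈ -9.1196
1/((-8*(-49) + 18) - 22*4*(-27)) + (-2511 + h) = 1/((-8*(-49) + 18) - 22*4*(-27)) + (-2511 - 14108/1547) = 1/((392 + 18) - 88*(-27)) - 3898625/1547 = 1/(410 + 2376) - 3898625/1547 = 1/2786 - 3898625/1547 = -221664647/87958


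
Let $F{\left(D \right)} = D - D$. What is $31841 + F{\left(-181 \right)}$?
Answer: $31841$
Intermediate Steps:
$F{\left(D \right)} = 0$
$31841 + F{\left(-181 \right)} = 31841 + 0 = 31841$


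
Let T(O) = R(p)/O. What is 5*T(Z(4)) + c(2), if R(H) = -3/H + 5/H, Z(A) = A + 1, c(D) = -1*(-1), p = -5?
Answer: ⅗ ≈ 0.60000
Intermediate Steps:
c(D) = 1
Z(A) = 1 + A
R(H) = 2/H
T(O) = -2/(5*O) (T(O) = (2/(-5))/O = (2*(-⅕))/O = -2/(5*O))
5*T(Z(4)) + c(2) = 5*(-2/(5*(1 + 4))) + 1 = 5*(-⅖/5) + 1 = 5*(-⅖*⅕) + 1 = 5*(-2/25) + 1 = -⅖ + 1 = ⅗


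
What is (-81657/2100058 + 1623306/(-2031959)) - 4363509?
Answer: -18620107736975807409/4267231753622 ≈ -4.3635e+6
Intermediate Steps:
(-81657/2100058 + 1623306/(-2031959)) - 4363509 = (-81657*1/2100058 + 1623306*(-1/2031959)) - 4363509 = (-81657/2100058 - 1623306/2031959) - 4363509 = -3574960427811/4267231753622 - 4363509 = -18620107736975807409/4267231753622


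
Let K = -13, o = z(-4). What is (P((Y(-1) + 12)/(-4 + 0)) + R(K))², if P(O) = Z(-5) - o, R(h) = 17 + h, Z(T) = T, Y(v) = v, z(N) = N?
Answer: 9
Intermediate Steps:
o = -4
P(O) = -1 (P(O) = -5 - 1*(-4) = -5 + 4 = -1)
(P((Y(-1) + 12)/(-4 + 0)) + R(K))² = (-1 + (17 - 13))² = (-1 + 4)² = 3² = 9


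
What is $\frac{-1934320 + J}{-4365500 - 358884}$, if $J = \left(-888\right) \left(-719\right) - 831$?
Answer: $\frac{1296679}{4724384} \approx 0.27447$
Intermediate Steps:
$J = 637641$ ($J = 638472 - 831 = 637641$)
$\frac{-1934320 + J}{-4365500 - 358884} = \frac{-1934320 + 637641}{-4365500 - 358884} = - \frac{1296679}{-4724384} = \left(-1296679\right) \left(- \frac{1}{4724384}\right) = \frac{1296679}{4724384}$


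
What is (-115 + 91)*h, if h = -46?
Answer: 1104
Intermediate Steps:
(-115 + 91)*h = (-115 + 91)*(-46) = -24*(-46) = 1104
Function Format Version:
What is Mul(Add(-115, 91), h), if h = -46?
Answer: 1104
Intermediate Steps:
Mul(Add(-115, 91), h) = Mul(Add(-115, 91), -46) = Mul(-24, -46) = 1104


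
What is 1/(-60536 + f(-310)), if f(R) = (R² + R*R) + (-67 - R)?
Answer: 1/131907 ≈ 7.5811e-6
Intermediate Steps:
f(R) = -67 - R + 2*R² (f(R) = (R² + R²) + (-67 - R) = 2*R² + (-67 - R) = -67 - R + 2*R²)
1/(-60536 + f(-310)) = 1/(-60536 + (-67 - 1*(-310) + 2*(-310)²)) = 1/(-60536 + (-67 + 310 + 2*96100)) = 1/(-60536 + (-67 + 310 + 192200)) = 1/(-60536 + 192443) = 1/131907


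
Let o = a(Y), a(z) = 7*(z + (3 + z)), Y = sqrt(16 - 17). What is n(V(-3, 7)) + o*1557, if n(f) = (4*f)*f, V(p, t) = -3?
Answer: 32733 + 21798*I ≈ 32733.0 + 21798.0*I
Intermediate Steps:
n(f) = 4*f**2
Y = I (Y = sqrt(-1) = I ≈ 1.0*I)
a(z) = 21 + 14*z (a(z) = 7*(3 + 2*z) = 21 + 14*z)
o = 21 + 14*I ≈ 21.0 + 14.0*I
n(V(-3, 7)) + o*1557 = 4*(-3)**2 + (21 + 14*I)*1557 = 4*9 + (32697 + 21798*I) = 36 + (32697 + 21798*I) = 32733 + 21798*I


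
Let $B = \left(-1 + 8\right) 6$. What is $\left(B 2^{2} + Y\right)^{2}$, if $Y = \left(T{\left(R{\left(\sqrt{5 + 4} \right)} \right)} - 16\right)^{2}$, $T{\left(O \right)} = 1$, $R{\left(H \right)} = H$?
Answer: $154449$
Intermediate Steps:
$Y = 225$ ($Y = \left(1 - 16\right)^{2} = \left(-15\right)^{2} = 225$)
$B = 42$ ($B = 7 \cdot 6 = 42$)
$\left(B 2^{2} + Y\right)^{2} = \left(42 \cdot 2^{2} + 225\right)^{2} = \left(42 \cdot 4 + 225\right)^{2} = \left(168 + 225\right)^{2} = 393^{2} = 154449$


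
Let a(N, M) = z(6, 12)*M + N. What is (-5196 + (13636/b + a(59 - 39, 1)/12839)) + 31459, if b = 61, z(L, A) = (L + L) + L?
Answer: 20743704999/783179 ≈ 26487.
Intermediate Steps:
z(L, A) = 3*L (z(L, A) = 2*L + L = 3*L)
a(N, M) = N + 18*M (a(N, M) = (3*6)*M + N = 18*M + N = N + 18*M)
(-5196 + (13636/b + a(59 - 39, 1)/12839)) + 31459 = (-5196 + (13636/61 + ((59 - 39) + 18*1)/12839)) + 31459 = (-5196 + (13636*(1/61) + (20 + 18)*(1/12839))) + 31459 = (-5196 + (13636/61 + 38*(1/12839))) + 31459 = (-5196 + (13636/61 + 38/12839)) + 31459 = (-5196 + 175074922/783179) + 31459 = -3894323162/783179 + 31459 = 20743704999/783179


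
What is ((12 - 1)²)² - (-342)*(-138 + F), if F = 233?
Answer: 47131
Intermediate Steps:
((12 - 1)²)² - (-342)*(-138 + F) = ((12 - 1)²)² - (-342)*(-138 + 233) = (11²)² - (-342)*95 = 121² - 1*(-32490) = 14641 + 32490 = 47131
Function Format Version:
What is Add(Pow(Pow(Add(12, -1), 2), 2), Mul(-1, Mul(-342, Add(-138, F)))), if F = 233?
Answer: 47131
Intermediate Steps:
Add(Pow(Pow(Add(12, -1), 2), 2), Mul(-1, Mul(-342, Add(-138, F)))) = Add(Pow(Pow(Add(12, -1), 2), 2), Mul(-1, Mul(-342, Add(-138, 233)))) = Add(Pow(Pow(11, 2), 2), Mul(-1, Mul(-342, 95))) = Add(Pow(121, 2), Mul(-1, -32490)) = Add(14641, 32490) = 47131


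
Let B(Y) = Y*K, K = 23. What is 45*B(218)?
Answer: 225630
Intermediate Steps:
B(Y) = 23*Y (B(Y) = Y*23 = 23*Y)
45*B(218) = 45*(23*218) = 45*5014 = 225630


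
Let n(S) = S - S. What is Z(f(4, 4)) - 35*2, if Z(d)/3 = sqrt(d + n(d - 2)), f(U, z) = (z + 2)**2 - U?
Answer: -70 + 12*sqrt(2) ≈ -53.029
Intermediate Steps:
n(S) = 0
f(U, z) = (2 + z)**2 - U
Z(d) = 3*sqrt(d) (Z(d) = 3*sqrt(d + 0) = 3*sqrt(d))
Z(f(4, 4)) - 35*2 = 3*sqrt((2 + 4)**2 - 1*4) - 35*2 = 3*sqrt(6**2 - 4) - 70 = 3*sqrt(36 - 4) - 70 = 3*sqrt(32) - 70 = 3*(4*sqrt(2)) - 70 = 12*sqrt(2) - 70 = -70 + 12*sqrt(2)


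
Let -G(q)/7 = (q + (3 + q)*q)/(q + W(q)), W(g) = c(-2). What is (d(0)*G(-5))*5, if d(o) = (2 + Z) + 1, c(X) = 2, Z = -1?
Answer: 350/3 ≈ 116.67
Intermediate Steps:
d(o) = 2 (d(o) = (2 - 1) + 1 = 1 + 1 = 2)
W(g) = 2
G(q) = -7*(q + q*(3 + q))/(2 + q) (G(q) = -7*(q + (3 + q)*q)/(q + 2) = -7*(q + q*(3 + q))/(2 + q))
(d(0)*G(-5))*5 = (2*(-7*(-5)*(4 - 5)/(2 - 5)))*5 = (2*(-7*(-5)*(-1)/(-3)))*5 = (2*(-7*(-5)*(-⅓)*(-1)))*5 = (2*(35/3))*5 = (70/3)*5 = 350/3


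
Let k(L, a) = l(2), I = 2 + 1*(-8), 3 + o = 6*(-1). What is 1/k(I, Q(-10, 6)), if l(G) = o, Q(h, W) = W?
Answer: -1/9 ≈ -0.11111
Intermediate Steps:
o = -9 (o = -3 + 6*(-1) = -3 - 6 = -9)
I = -6 (I = 2 - 8 = -6)
l(G) = -9
k(L, a) = -9
1/k(I, Q(-10, 6)) = 1/(-9) = -1/9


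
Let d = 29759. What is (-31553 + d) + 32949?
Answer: 31155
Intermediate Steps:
(-31553 + d) + 32949 = (-31553 + 29759) + 32949 = -1794 + 32949 = 31155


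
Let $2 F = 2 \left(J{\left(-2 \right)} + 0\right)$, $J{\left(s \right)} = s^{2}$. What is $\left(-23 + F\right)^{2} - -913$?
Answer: $1274$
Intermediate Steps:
$F = 4$ ($F = \frac{2 \left(\left(-2\right)^{2} + 0\right)}{2} = \frac{2 \left(4 + 0\right)}{2} = \frac{2 \cdot 4}{2} = \frac{1}{2} \cdot 8 = 4$)
$\left(-23 + F\right)^{2} - -913 = \left(-23 + 4\right)^{2} - -913 = \left(-19\right)^{2} + 913 = 361 + 913 = 1274$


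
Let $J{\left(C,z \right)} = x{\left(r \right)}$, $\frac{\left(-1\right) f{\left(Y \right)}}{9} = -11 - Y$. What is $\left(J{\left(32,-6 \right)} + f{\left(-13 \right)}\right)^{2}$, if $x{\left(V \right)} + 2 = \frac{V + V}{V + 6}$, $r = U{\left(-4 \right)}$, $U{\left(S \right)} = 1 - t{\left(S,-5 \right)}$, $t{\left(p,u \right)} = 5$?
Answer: $576$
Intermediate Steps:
$U{\left(S \right)} = -4$ ($U{\left(S \right)} = 1 - 5 = -4$)
$f{\left(Y \right)} = 99 + 9 Y$ ($f{\left(Y \right)} = - 9 \left(-11 - Y\right) = 99 + 9 Y$)
$r = -4$
$x{\left(V \right)} = -2 + \frac{2 V}{6 + V}$ ($x{\left(V \right)} = -2 + \frac{V + V}{V + 6} = -2 + \frac{2 V}{6 + V}$)
$J{\left(C,z \right)} = -6$ ($J{\left(C,z \right)} = - \frac{12}{6 - 4} = - \frac{12}{2} = \left(-12\right) \frac{1}{2} = -6$)
$\left(J{\left(32,-6 \right)} + f{\left(-13 \right)}\right)^{2} = \left(-6 + \left(99 + 9 \left(-13\right)\right)\right)^{2} = \left(-6 + \left(99 - 117\right)\right)^{2} = \left(-6 - 18\right)^{2} = \left(-24\right)^{2} = 576$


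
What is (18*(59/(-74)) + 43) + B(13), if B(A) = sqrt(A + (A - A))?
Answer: 1060/37 + sqrt(13) ≈ 32.254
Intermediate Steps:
B(A) = sqrt(A) (B(A) = sqrt(A + 0) = sqrt(A))
(18*(59/(-74)) + 43) + B(13) = (18*(59/(-74)) + 43) + sqrt(13) = (18*(59*(-1/74)) + 43) + sqrt(13) = (18*(-59/74) + 43) + sqrt(13) = (-531/37 + 43) + sqrt(13) = 1060/37 + sqrt(13)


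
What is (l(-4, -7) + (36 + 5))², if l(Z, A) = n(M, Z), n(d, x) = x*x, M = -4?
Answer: 3249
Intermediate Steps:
n(d, x) = x²
l(Z, A) = Z²
(l(-4, -7) + (36 + 5))² = ((-4)² + (36 + 5))² = (16 + 41)² = 57² = 3249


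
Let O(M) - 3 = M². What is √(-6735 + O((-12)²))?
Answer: 6*√389 ≈ 118.34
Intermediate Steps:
O(M) = 3 + M²
√(-6735 + O((-12)²)) = √(-6735 + (3 + ((-12)²)²)) = √(-6735 + (3 + 144²)) = √(-6735 + (3 + 20736)) = √(-6735 + 20739) = √14004 = 6*√389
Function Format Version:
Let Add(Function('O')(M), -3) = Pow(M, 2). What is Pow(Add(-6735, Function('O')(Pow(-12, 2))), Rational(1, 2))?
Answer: Mul(6, Pow(389, Rational(1, 2))) ≈ 118.34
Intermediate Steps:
Function('O')(M) = Add(3, Pow(M, 2))
Pow(Add(-6735, Function('O')(Pow(-12, 2))), Rational(1, 2)) = Pow(Add(-6735, Add(3, Pow(Pow(-12, 2), 2))), Rational(1, 2)) = Pow(Add(-6735, Add(3, Pow(144, 2))), Rational(1, 2)) = Pow(Add(-6735, Add(3, 20736)), Rational(1, 2)) = Pow(Add(-6735, 20739), Rational(1, 2)) = Pow(14004, Rational(1, 2)) = Mul(6, Pow(389, Rational(1, 2)))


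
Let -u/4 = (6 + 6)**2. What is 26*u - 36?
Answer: -15012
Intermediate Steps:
u = -576 (u = -4*(6 + 6)**2 = -4*12**2 = -4*144 = -576)
26*u - 36 = 26*(-576) - 36 = -14976 - 36 = -15012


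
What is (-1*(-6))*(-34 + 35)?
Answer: 6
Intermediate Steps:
(-1*(-6))*(-34 + 35) = 6*1 = 6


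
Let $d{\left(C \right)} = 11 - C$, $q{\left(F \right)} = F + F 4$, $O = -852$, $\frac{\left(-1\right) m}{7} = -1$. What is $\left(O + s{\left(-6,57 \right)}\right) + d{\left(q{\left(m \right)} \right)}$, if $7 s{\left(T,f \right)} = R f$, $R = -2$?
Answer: $- \frac{6246}{7} \approx -892.29$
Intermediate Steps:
$s{\left(T,f \right)} = - \frac{2 f}{7}$ ($s{\left(T,f \right)} = \frac{\left(-2\right) f}{7} = - \frac{2 f}{7}$)
$m = 7$ ($m = \left(-7\right) \left(-1\right) = 7$)
$q{\left(F \right)} = 5 F$ ($q{\left(F \right)} = F + 4 F = 5 F$)
$\left(O + s{\left(-6,57 \right)}\right) + d{\left(q{\left(m \right)} \right)} = \left(-852 - \frac{114}{7}\right) + \left(11 - 5 \cdot 7\right) = \left(-852 - \frac{114}{7}\right) + \left(11 - 35\right) = - \frac{6078}{7} + \left(11 - 35\right) = - \frac{6078}{7} - 24 = - \frac{6246}{7}$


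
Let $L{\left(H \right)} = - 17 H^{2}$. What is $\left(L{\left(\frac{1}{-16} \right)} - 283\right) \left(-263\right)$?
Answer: $\frac{19058295}{256} \approx 74447.0$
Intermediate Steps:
$\left(L{\left(\frac{1}{-16} \right)} - 283\right) \left(-263\right) = \left(- 17 \left(\frac{1}{-16}\right)^{2} - 283\right) \left(-263\right) = \left(- 17 \left(- \frac{1}{16}\right)^{2} - 283\right) \left(-263\right) = \left(\left(-17\right) \frac{1}{256} - 283\right) \left(-263\right) = \left(- \frac{17}{256} - 283\right) \left(-263\right) = \left(- \frac{72465}{256}\right) \left(-263\right) = \frac{19058295}{256}$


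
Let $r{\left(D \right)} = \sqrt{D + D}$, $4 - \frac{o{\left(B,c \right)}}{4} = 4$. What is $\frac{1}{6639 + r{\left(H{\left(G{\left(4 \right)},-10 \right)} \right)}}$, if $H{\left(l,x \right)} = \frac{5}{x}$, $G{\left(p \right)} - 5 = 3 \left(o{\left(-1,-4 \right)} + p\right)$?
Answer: $\frac{6639}{44076322} - \frac{i}{44076322} \approx 0.00015063 - 2.2688 \cdot 10^{-8} i$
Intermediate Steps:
$o{\left(B,c \right)} = 0$ ($o{\left(B,c \right)} = 16 - 16 = 0$)
$G{\left(p \right)} = 5 + 3 p$ ($G{\left(p \right)} = 5 + 3 \left(0 + p\right) = 5 + 3 p$)
$r{\left(D \right)} = \sqrt{2} \sqrt{D}$ ($r{\left(D \right)} = \sqrt{2 D} = \sqrt{2} \sqrt{D}$)
$\frac{1}{6639 + r{\left(H{\left(G{\left(4 \right)},-10 \right)} \right)}} = \frac{1}{6639 + \sqrt{2} \sqrt{\frac{5}{-10}}} = \frac{1}{6639 + \sqrt{2} \sqrt{5 \left(- \frac{1}{10}\right)}} = \frac{1}{6639 + \sqrt{2} \sqrt{- \frac{1}{2}}} = \frac{1}{6639 + \sqrt{2} \frac{i \sqrt{2}}{2}} = \frac{1}{6639 + i} = \frac{6639 - i}{44076322}$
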